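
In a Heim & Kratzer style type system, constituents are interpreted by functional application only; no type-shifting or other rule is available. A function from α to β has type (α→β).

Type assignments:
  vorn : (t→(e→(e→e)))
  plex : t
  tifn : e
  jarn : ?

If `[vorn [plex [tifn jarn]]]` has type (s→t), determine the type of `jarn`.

(e→(t→((t→(e→(e→e)))→(s→t))))

For [vorn [plex [tifn jarn]]] to have type (s→t) with vorn of type (t→(e→(e→e))), [plex [tifn jarn]] must be the function: [plex [tifn jarn]] : ((t→(e→(e→e)))→(s→t)).
For [plex [tifn jarn]] to have type ((t→(e→(e→e)))→(s→t)) with plex of type t, [tifn jarn] must be the function: [tifn jarn] : (t→((t→(e→(e→e)))→(s→t))).
For [tifn jarn] to have type (t→((t→(e→(e→e)))→(s→t))) with tifn of type e, jarn must be the function: jarn : (e→(t→((t→(e→(e→e)))→(s→t)))).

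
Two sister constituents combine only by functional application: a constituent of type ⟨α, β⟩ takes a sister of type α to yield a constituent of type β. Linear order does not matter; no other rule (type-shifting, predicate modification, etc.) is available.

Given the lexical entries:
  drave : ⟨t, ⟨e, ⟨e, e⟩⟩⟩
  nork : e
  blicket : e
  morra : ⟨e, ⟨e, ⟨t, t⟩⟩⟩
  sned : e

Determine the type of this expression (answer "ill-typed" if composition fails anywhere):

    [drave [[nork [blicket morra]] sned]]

[blicket morra]: functor morra : ⟨e, ⟨e, ⟨t, t⟩⟩⟩, argument blicket : e; result ⟨e, ⟨t, t⟩⟩.
[nork [blicket morra]]: functor [blicket morra] : ⟨e, ⟨t, t⟩⟩, argument nork : e; result ⟨t, t⟩.
[[nork [blicket morra]] sned]: ⟨t, t⟩ and e cannot combine by function application — type clash.

ill-typed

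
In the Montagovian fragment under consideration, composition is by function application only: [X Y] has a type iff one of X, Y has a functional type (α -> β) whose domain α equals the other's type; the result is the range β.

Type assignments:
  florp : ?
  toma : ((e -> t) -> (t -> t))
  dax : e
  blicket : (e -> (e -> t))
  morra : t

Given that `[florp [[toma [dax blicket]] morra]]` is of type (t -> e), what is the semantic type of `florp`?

[florp [[toma [dax blicket]] morra]] is required to be (t -> e). [[toma [dax blicket]] morra] : t cannot yield (t -> e) as functor, so florp : (t -> (t -> e)).

(t -> (t -> e))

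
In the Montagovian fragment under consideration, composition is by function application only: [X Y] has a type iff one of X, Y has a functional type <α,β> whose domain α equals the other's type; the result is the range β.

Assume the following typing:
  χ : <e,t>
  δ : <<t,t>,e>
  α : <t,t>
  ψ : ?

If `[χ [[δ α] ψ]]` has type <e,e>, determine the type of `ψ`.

[χ [[δ α] ψ]] is required to be <e,e>. χ : <e,t> cannot yield <e,e> as functor, so [[δ α] ψ] : <<e,t>,<e,e>>.
[[δ α] ψ] is required to be <<e,t>,<e,e>>. [δ α] : e cannot yield <<e,t>,<e,e>> as functor, so ψ : <e,<<e,t>,<e,e>>>.

<e,<<e,t>,<e,e>>>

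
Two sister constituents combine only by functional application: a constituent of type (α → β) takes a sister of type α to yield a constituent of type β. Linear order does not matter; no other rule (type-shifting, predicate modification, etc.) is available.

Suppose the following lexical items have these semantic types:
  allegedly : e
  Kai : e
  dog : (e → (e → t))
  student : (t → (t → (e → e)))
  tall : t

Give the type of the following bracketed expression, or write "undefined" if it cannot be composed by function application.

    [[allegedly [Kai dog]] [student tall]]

(e → e)

[Kai dog] — dog of type (e → (e → t)) combines with Kai of type e: type (e → t).
[allegedly [Kai dog]] — [Kai dog] of type (e → t) combines with allegedly of type e: type t.
[student tall] — student of type (t → (t → (e → e))) combines with tall of type t: type (t → (e → e)).
[[allegedly [Kai dog]] [student tall]] — [student tall] of type (t → (e → e)) combines with [allegedly [Kai dog]] of type t: type (e → e).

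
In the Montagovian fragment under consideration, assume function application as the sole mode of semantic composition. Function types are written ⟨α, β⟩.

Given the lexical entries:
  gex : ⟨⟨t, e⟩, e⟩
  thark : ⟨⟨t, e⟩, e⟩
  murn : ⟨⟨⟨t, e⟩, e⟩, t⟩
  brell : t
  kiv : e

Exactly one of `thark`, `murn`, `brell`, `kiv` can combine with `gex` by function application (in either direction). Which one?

murn

thark : ⟨⟨t, e⟩, e⟩ — does not combine with gex.
murn — combines: murn : ⟨⟨⟨t, e⟩, e⟩, t⟩ takes gex : ⟨⟨t, e⟩, e⟩ as argument, giving t.
brell : t — does not combine with gex.
kiv : e — does not combine with gex.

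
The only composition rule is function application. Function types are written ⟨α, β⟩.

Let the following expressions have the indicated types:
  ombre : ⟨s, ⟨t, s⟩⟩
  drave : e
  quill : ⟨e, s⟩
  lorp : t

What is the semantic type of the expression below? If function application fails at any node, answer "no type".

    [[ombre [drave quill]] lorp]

At [drave quill], quill : ⟨e, s⟩ takes drave : e, giving s.
At [ombre [drave quill]], ombre : ⟨s, ⟨t, s⟩⟩ takes [drave quill] : s, giving ⟨t, s⟩.
At [[ombre [drave quill]] lorp], [ombre [drave quill]] : ⟨t, s⟩ takes lorp : t, giving s.

s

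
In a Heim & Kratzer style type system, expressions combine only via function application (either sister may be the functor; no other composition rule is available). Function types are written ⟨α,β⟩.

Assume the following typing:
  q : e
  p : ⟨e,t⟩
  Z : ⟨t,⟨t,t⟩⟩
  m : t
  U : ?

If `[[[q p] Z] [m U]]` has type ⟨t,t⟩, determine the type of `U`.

⟨t,⟨⟨t,t⟩,⟨t,t⟩⟩⟩

For [[[q p] Z] [m U]] to have type ⟨t,t⟩ with [[q p] Z] of type ⟨t,t⟩, [m U] must be the function: [m U] : ⟨⟨t,t⟩,⟨t,t⟩⟩.
For [m U] to have type ⟨⟨t,t⟩,⟨t,t⟩⟩ with m of type t, U must be the function: U : ⟨t,⟨⟨t,t⟩,⟨t,t⟩⟩⟩.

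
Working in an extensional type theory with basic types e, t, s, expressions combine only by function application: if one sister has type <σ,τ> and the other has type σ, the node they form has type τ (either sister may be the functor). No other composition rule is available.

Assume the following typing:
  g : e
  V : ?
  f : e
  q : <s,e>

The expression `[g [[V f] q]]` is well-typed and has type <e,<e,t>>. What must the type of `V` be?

<e,<<s,e>,<e,<e,<e,t>>>>>

[g [[V f] q]] must have type <e,<e,t>>. The sister g has type e; that is not a function onto <e,<e,t>>, so [[V f] q] must be the functor, of type <e,<e,<e,t>>>.
[[V f] q] must have type <e,<e,<e,t>>>. The sister q has type <s,e>; that is not a function onto <e,<e,<e,t>>>, so [V f] must be the functor, of type <<s,e>,<e,<e,<e,t>>>>.
[V f] must have type <<s,e>,<e,<e,<e,t>>>>. The sister f has type e; that is not a function onto <<s,e>,<e,<e,<e,t>>>>, so V must be the functor, of type <e,<<s,e>,<e,<e,<e,t>>>>>.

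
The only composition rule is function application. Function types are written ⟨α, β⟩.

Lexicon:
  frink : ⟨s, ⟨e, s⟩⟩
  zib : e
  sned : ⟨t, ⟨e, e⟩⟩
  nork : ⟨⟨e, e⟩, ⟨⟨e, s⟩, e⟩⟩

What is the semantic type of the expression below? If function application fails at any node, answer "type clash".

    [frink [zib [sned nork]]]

At [sned nork]: neither ⟨t, ⟨e, e⟩⟩ nor ⟨⟨e, e⟩, ⟨⟨e, s⟩, e⟩⟩ can take the other as argument; the node is ill-typed.

type clash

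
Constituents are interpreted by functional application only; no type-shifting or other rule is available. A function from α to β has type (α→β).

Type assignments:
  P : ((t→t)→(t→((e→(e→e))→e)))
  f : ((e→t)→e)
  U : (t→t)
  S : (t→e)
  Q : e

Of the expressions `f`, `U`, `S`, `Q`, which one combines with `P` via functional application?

f : ((e→t)→e) — does not combine with P.
U — combines: P : ((t→t)→(t→((e→(e→e))→e))) takes U : (t→t) as argument, giving (t→((e→(e→e))→e)).
S : (t→e) — does not combine with P.
Q : e — does not combine with P.

U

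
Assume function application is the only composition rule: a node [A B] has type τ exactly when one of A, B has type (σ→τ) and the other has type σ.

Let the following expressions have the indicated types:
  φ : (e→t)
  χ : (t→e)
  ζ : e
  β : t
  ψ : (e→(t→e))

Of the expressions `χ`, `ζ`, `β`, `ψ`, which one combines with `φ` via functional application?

χ : (t→e) — φ needs e; χ needs t; neither fits.
ζ — combines: φ : (e→t) takes ζ : e as argument, giving t.
β : t — φ needs e; β needs nothing (atomic); neither fits.
ψ : (e→(t→e)) — φ needs e; ψ needs e; neither fits.

ζ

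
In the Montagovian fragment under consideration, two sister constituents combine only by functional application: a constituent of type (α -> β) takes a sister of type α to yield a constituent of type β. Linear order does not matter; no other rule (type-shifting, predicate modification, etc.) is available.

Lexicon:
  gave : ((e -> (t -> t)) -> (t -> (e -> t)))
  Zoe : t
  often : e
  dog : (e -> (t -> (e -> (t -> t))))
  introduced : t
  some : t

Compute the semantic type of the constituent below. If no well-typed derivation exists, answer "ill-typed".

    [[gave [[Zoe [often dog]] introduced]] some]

[often dog]: functor dog : (e -> (t -> (e -> (t -> t)))), argument often : e; result (t -> (e -> (t -> t))).
[Zoe [often dog]]: functor [often dog] : (t -> (e -> (t -> t))), argument Zoe : t; result (e -> (t -> t)).
At [[Zoe [often dog]] introduced]: neither (e -> (t -> t)) nor t can take the other as argument; the node is ill-typed.

ill-typed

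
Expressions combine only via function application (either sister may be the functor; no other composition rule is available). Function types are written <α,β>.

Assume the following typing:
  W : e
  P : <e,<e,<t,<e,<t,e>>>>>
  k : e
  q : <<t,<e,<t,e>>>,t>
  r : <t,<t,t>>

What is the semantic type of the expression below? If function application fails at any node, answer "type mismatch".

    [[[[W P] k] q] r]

[W P]: functor P : <e,<e,<t,<e,<t,e>>>>>, argument W : e; result <e,<t,<e,<t,e>>>>.
[[W P] k]: functor [W P] : <e,<t,<e,<t,e>>>>, argument k : e; result <t,<e,<t,e>>>.
[[[W P] k] q]: functor q : <<t,<e,<t,e>>>,t>, argument [[W P] k] : <t,<e,<t,e>>>; result t.
[[[[W P] k] q] r]: functor r : <t,<t,t>>, argument [[[W P] k] q] : t; result <t,t>.

<t,t>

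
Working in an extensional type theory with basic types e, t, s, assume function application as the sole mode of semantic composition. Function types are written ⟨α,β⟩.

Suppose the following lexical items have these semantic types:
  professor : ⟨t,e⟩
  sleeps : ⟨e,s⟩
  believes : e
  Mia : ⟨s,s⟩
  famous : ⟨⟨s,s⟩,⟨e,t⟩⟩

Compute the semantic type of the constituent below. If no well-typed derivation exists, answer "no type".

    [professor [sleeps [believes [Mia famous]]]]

no type

At [Mia famous], famous : ⟨⟨s,s⟩,⟨e,t⟩⟩ takes Mia : ⟨s,s⟩, giving ⟨e,t⟩.
At [believes [Mia famous]], [Mia famous] : ⟨e,t⟩ takes believes : e, giving t.
[sleeps [believes [Mia famous]]]: ⟨e,s⟩ and t cannot combine by function application — type clash.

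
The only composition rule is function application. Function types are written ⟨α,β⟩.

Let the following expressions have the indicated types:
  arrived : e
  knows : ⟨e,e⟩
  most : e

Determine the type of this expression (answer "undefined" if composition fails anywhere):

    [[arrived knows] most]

At [arrived knows], knows : ⟨e,e⟩ takes arrived : e, giving e.
[[arrived knows] most]: e with e — neither is a function whose domain matches the other; composition fails here.

undefined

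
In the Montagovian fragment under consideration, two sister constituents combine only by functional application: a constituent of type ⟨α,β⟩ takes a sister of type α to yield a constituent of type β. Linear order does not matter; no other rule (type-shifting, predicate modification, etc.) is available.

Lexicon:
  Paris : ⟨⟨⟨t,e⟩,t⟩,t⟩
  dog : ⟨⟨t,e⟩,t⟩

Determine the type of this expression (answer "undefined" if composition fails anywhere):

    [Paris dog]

t

At [Paris dog], Paris : ⟨⟨⟨t,e⟩,t⟩,t⟩ takes dog : ⟨⟨t,e⟩,t⟩, giving t.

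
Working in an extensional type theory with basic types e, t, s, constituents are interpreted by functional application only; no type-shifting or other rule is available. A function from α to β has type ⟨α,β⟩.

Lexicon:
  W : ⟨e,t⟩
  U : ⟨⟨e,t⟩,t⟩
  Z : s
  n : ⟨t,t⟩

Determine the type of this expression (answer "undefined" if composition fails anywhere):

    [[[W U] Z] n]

[W U]: U is ⟨⟨e,t⟩,t⟩, W is ⟨e,t⟩; result t.
At [[W U] Z]: neither t nor s can take the other as argument; the node is ill-typed.

undefined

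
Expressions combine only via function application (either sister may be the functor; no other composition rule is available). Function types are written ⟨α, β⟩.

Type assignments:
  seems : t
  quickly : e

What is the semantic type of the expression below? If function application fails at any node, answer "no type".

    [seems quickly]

[seems quickly]: t with e — neither is a function whose domain matches the other; composition fails here.

no type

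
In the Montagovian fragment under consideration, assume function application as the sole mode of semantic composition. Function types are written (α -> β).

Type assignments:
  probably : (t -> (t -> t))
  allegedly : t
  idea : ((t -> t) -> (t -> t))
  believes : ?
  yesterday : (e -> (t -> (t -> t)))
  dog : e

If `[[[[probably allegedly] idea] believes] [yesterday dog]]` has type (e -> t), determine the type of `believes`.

((t -> t) -> ((t -> (t -> t)) -> (e -> t)))

At [[[[probably allegedly] idea] believes] [yesterday dog]] (required: (e -> t)): [yesterday dog] is (t -> (t -> t)), which is not a function with range (e -> t); hence [[[probably allegedly] idea] believes] is the functor — type ((t -> (t -> t)) -> (e -> t)).
At [[[probably allegedly] idea] believes] (required: ((t -> (t -> t)) -> (e -> t))): [[probably allegedly] idea] is (t -> t), which is not a function with range ((t -> (t -> t)) -> (e -> t)); hence believes is the functor — type ((t -> t) -> ((t -> (t -> t)) -> (e -> t))).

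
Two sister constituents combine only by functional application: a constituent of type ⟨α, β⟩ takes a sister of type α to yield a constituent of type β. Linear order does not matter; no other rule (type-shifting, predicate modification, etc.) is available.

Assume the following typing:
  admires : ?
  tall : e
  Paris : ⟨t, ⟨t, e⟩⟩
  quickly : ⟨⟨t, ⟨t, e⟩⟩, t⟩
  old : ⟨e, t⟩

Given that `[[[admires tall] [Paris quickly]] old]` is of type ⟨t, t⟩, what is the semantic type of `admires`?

⟨e, ⟨t, ⟨⟨e, t⟩, ⟨t, t⟩⟩⟩⟩

[[[admires tall] [Paris quickly]] old] must have type ⟨t, t⟩. The sister old has type ⟨e, t⟩; that is not a function onto ⟨t, t⟩, so [[admires tall] [Paris quickly]] must be the functor, of type ⟨⟨e, t⟩, ⟨t, t⟩⟩.
[[admires tall] [Paris quickly]] must have type ⟨⟨e, t⟩, ⟨t, t⟩⟩. The sister [Paris quickly] has type t; that is not a function onto ⟨⟨e, t⟩, ⟨t, t⟩⟩, so [admires tall] must be the functor, of type ⟨t, ⟨⟨e, t⟩, ⟨t, t⟩⟩⟩.
[admires tall] must have type ⟨t, ⟨⟨e, t⟩, ⟨t, t⟩⟩⟩. The sister tall has type e; that is not a function onto ⟨t, ⟨⟨e, t⟩, ⟨t, t⟩⟩⟩, so admires must be the functor, of type ⟨e, ⟨t, ⟨⟨e, t⟩, ⟨t, t⟩⟩⟩⟩.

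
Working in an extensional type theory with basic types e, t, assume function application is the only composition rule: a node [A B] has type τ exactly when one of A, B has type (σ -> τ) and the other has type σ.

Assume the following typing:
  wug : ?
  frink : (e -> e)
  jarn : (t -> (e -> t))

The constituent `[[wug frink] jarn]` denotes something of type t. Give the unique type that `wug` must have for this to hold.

((e -> e) -> ((t -> (e -> t)) -> t))

[[wug frink] jarn] must have type t. The sister jarn has type (t -> (e -> t)); that is not a function onto t, so [wug frink] must be the functor, of type ((t -> (e -> t)) -> t).
[wug frink] must have type ((t -> (e -> t)) -> t). The sister frink has type (e -> e); that is not a function onto ((t -> (e -> t)) -> t), so wug must be the functor, of type ((e -> e) -> ((t -> (e -> t)) -> t)).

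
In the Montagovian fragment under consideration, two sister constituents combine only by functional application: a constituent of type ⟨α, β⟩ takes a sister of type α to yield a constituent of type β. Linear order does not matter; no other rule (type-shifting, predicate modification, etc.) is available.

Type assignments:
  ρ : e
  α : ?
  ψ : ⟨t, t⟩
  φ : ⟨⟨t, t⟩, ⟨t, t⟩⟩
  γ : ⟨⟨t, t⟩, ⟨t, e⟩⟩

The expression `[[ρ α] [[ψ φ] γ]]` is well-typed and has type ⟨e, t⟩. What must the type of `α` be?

[[ρ α] [[ψ φ] γ]] must have type ⟨e, t⟩. The sister [[ψ φ] γ] has type ⟨t, e⟩; that is not a function onto ⟨e, t⟩, so [ρ α] must be the functor, of type ⟨⟨t, e⟩, ⟨e, t⟩⟩.
[ρ α] must have type ⟨⟨t, e⟩, ⟨e, t⟩⟩. The sister ρ has type e; that is not a function onto ⟨⟨t, e⟩, ⟨e, t⟩⟩, so α must be the functor, of type ⟨e, ⟨⟨t, e⟩, ⟨e, t⟩⟩⟩.

⟨e, ⟨⟨t, e⟩, ⟨e, t⟩⟩⟩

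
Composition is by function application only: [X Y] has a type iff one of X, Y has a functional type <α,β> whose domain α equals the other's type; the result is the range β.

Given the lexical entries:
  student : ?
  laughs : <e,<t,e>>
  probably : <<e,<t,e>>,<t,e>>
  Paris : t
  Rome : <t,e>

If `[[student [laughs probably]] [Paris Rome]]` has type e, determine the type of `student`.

<<t,e>,<e,e>>

At [[student [laughs probably]] [Paris Rome]] (required: e): [Paris Rome] is e, which is not a function with range e; hence [student [laughs probably]] is the functor — type <e,e>.
At [student [laughs probably]] (required: <e,e>): [laughs probably] is <t,e>, which is not a function with range <e,e>; hence student is the functor — type <<t,e>,<e,e>>.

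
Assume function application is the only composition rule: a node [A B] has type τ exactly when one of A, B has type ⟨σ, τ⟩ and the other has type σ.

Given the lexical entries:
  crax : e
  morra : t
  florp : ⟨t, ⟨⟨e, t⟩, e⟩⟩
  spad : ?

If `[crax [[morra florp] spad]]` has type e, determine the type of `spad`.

For [crax [[morra florp] spad]] to have type e with crax of type e, [[morra florp] spad] must be the function: [[morra florp] spad] : ⟨e, e⟩.
For [[morra florp] spad] to have type ⟨e, e⟩ with [morra florp] of type ⟨⟨e, t⟩, e⟩, spad must be the function: spad : ⟨⟨⟨e, t⟩, e⟩, ⟨e, e⟩⟩.

⟨⟨⟨e, t⟩, e⟩, ⟨e, e⟩⟩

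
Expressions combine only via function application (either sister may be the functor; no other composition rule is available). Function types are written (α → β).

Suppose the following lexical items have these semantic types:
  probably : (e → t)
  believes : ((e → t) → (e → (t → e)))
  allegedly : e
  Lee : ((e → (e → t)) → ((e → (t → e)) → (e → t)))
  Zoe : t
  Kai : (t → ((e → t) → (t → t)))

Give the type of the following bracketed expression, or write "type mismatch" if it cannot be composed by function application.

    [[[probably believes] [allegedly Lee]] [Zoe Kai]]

[probably believes]: believes is ((e → t) → (e → (t → e))), probably is (e → t); result (e → (t → e)).
At [allegedly Lee]: neither e nor ((e → (e → t)) → ((e → (t → e)) → (e → t))) can take the other as argument; the node is ill-typed.

type mismatch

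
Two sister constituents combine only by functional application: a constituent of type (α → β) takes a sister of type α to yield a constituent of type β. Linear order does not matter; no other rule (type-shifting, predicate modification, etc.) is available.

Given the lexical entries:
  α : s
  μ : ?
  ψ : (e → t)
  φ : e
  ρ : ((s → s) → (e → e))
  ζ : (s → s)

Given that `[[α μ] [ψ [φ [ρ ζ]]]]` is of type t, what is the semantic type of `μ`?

[[α μ] [ψ [φ [ρ ζ]]]] must have type t. The sister [ψ [φ [ρ ζ]]] has type t; that is not a function onto t, so [α μ] must be the functor, of type (t → t).
[α μ] must have type (t → t). The sister α has type s; that is not a function onto (t → t), so μ must be the functor, of type (s → (t → t)).

(s → (t → t))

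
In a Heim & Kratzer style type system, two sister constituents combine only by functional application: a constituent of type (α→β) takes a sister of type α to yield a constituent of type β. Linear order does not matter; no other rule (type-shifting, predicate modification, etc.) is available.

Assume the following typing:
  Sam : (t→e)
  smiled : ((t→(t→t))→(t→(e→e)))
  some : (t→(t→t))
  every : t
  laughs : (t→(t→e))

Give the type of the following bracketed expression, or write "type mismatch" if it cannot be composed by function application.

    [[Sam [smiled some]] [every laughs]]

[smiled some]: ((t→(t→t))→(t→(e→e))) applied to (t→(t→t)) yields (t→(e→e)).
At [Sam [smiled some]]: neither (t→e) nor (t→(e→e)) can take the other as argument; the node is ill-typed.

type mismatch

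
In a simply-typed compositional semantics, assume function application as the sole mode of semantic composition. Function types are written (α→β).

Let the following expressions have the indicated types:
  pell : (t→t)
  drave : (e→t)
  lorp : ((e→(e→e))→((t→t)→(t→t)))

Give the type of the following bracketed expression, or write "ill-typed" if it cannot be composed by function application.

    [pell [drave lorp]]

[drave lorp]: (e→t) with ((e→(e→e))→((t→t)→(t→t))) — neither is a function whose domain matches the other; composition fails here.

ill-typed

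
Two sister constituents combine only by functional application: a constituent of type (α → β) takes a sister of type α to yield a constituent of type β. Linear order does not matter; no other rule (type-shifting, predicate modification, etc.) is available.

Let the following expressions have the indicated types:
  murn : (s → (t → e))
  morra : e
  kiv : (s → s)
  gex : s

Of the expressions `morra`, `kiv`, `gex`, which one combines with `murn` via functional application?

morra : e — does not combine with murn.
kiv : (s → s) — does not combine with murn.
gex — combines: murn : (s → (t → e)) takes gex : s as argument, giving (t → e).

gex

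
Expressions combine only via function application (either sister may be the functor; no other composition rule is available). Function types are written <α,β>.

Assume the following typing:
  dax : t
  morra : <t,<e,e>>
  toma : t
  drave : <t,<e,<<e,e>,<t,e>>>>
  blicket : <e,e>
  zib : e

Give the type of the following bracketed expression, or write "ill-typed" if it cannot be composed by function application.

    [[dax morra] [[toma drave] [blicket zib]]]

<t,e>

[dax morra]: morra is <t,<e,e>>, dax is t; result <e,e>.
[toma drave]: drave is <t,<e,<<e,e>,<t,e>>>>, toma is t; result <e,<<e,e>,<t,e>>>.
[blicket zib]: blicket is <e,e>, zib is e; result e.
[[toma drave] [blicket zib]]: [toma drave] is <e,<<e,e>,<t,e>>>, [blicket zib] is e; result <<e,e>,<t,e>>.
[[dax morra] [[toma drave] [blicket zib]]]: [[toma drave] [blicket zib]] is <<e,e>,<t,e>>, [dax morra] is <e,e>; result <t,e>.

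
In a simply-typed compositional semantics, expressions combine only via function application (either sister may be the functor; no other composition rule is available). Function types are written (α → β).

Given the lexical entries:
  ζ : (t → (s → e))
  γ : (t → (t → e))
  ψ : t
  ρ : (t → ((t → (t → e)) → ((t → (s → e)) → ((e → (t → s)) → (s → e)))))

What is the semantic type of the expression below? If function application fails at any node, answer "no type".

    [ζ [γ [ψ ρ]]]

[ψ ρ]: ρ is (t → ((t → (t → e)) → ((t → (s → e)) → ((e → (t → s)) → (s → e))))), ψ is t; result ((t → (t → e)) → ((t → (s → e)) → ((e → (t → s)) → (s → e)))).
[γ [ψ ρ]]: [ψ ρ] is ((t → (t → e)) → ((t → (s → e)) → ((e → (t → s)) → (s → e)))), γ is (t → (t → e)); result ((t → (s → e)) → ((e → (t → s)) → (s → e))).
[ζ [γ [ψ ρ]]]: [γ [ψ ρ]] is ((t → (s → e)) → ((e → (t → s)) → (s → e))), ζ is (t → (s → e)); result ((e → (t → s)) → (s → e)).

((e → (t → s)) → (s → e))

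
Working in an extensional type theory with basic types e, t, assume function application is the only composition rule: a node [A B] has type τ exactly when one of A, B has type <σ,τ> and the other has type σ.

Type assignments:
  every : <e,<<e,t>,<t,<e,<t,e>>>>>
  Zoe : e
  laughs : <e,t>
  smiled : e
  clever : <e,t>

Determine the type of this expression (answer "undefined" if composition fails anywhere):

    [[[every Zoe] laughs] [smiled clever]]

<e,<t,e>>

[every Zoe] — every of type <e,<<e,t>,<t,<e,<t,e>>>>> combines with Zoe of type e: type <<e,t>,<t,<e,<t,e>>>>.
[[every Zoe] laughs] — [every Zoe] of type <<e,t>,<t,<e,<t,e>>>> combines with laughs of type <e,t>: type <t,<e,<t,e>>>.
[smiled clever] — clever of type <e,t> combines with smiled of type e: type t.
[[[every Zoe] laughs] [smiled clever]] — [[every Zoe] laughs] of type <t,<e,<t,e>>> combines with [smiled clever] of type t: type <e,<t,e>>.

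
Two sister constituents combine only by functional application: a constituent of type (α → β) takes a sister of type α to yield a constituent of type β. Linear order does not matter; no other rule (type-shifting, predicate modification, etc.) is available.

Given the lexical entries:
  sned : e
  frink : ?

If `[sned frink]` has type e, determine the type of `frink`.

(e → e)

For [sned frink] to have type e with sned of type e, frink must be the function: frink : (e → e).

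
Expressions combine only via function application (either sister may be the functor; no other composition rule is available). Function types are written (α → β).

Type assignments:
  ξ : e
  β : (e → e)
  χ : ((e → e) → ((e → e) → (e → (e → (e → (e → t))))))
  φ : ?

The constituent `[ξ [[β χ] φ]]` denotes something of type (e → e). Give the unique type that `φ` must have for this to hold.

[ξ [[β χ] φ]] must have type (e → e). The sister ξ has type e; that is not a function onto (e → e), so [[β χ] φ] must be the functor, of type (e → (e → e)).
[[β χ] φ] must have type (e → (e → e)). The sister [β χ] has type ((e → e) → (e → (e → (e → (e → t))))); that is not a function onto (e → (e → e)), so φ must be the functor, of type (((e → e) → (e → (e → (e → (e → t))))) → (e → (e → e))).

(((e → e) → (e → (e → (e → (e → t))))) → (e → (e → e)))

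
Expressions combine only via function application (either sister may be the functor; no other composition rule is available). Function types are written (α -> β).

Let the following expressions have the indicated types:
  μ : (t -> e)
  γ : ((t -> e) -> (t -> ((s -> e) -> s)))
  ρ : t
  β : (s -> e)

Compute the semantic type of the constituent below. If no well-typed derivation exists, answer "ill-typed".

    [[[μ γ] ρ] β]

s

[μ γ] — γ of type ((t -> e) -> (t -> ((s -> e) -> s))) combines with μ of type (t -> e): type (t -> ((s -> e) -> s)).
[[μ γ] ρ] — [μ γ] of type (t -> ((s -> e) -> s)) combines with ρ of type t: type ((s -> e) -> s).
[[[μ γ] ρ] β] — [[μ γ] ρ] of type ((s -> e) -> s) combines with β of type (s -> e): type s.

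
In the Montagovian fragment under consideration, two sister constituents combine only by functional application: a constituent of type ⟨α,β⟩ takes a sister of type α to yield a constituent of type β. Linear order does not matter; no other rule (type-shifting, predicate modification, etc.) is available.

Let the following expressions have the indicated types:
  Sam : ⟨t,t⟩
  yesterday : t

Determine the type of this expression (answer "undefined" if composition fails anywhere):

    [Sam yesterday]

t

[Sam yesterday]: functor Sam : ⟨t,t⟩, argument yesterday : t; result t.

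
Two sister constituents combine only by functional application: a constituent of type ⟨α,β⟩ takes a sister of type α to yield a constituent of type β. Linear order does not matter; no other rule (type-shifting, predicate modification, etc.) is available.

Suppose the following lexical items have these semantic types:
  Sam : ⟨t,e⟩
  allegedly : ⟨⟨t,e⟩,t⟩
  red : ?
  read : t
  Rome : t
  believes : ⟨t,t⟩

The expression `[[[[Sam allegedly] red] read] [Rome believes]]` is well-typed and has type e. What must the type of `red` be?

⟨t,⟨t,⟨t,e⟩⟩⟩

[[[[Sam allegedly] red] read] [Rome believes]] must have type e. The sister [Rome believes] has type t; that is not a function onto e, so [[[Sam allegedly] red] read] must be the functor, of type ⟨t,e⟩.
[[[Sam allegedly] red] read] must have type ⟨t,e⟩. The sister read has type t; that is not a function onto ⟨t,e⟩, so [[Sam allegedly] red] must be the functor, of type ⟨t,⟨t,e⟩⟩.
[[Sam allegedly] red] must have type ⟨t,⟨t,e⟩⟩. The sister [Sam allegedly] has type t; that is not a function onto ⟨t,⟨t,e⟩⟩, so red must be the functor, of type ⟨t,⟨t,⟨t,e⟩⟩⟩.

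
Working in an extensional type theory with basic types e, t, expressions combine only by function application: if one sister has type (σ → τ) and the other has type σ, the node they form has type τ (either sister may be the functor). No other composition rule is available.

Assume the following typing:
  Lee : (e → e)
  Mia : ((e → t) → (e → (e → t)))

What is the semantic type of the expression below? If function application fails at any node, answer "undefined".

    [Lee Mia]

undefined

[Lee Mia]: (e → e) with ((e → t) → (e → (e → t))) — neither is a function whose domain matches the other; composition fails here.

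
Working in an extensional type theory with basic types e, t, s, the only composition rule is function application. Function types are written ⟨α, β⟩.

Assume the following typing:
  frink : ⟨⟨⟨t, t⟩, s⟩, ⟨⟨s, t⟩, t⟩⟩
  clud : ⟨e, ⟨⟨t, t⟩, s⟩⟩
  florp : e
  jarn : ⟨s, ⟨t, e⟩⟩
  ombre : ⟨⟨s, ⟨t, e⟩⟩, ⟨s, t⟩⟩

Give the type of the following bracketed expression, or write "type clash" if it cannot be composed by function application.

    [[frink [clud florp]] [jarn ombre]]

t

[clud florp]: functor clud : ⟨e, ⟨⟨t, t⟩, s⟩⟩, argument florp : e; result ⟨⟨t, t⟩, s⟩.
[frink [clud florp]]: functor frink : ⟨⟨⟨t, t⟩, s⟩, ⟨⟨s, t⟩, t⟩⟩, argument [clud florp] : ⟨⟨t, t⟩, s⟩; result ⟨⟨s, t⟩, t⟩.
[jarn ombre]: functor ombre : ⟨⟨s, ⟨t, e⟩⟩, ⟨s, t⟩⟩, argument jarn : ⟨s, ⟨t, e⟩⟩; result ⟨s, t⟩.
[[frink [clud florp]] [jarn ombre]]: functor [frink [clud florp]] : ⟨⟨s, t⟩, t⟩, argument [jarn ombre] : ⟨s, t⟩; result t.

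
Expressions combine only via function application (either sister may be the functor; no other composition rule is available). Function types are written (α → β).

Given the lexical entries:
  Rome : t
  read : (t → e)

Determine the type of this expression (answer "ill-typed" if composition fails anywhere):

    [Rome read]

e

[Rome read] — read of type (t → e) combines with Rome of type t: type e.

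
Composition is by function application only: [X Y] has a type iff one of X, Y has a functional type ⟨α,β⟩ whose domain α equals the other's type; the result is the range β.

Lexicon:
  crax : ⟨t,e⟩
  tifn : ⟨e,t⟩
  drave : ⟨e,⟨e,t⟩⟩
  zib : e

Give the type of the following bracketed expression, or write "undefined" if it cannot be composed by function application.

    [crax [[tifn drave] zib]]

[tifn drave]: ⟨e,t⟩ with ⟨e,⟨e,t⟩⟩ — neither is a function whose domain matches the other; composition fails here.

undefined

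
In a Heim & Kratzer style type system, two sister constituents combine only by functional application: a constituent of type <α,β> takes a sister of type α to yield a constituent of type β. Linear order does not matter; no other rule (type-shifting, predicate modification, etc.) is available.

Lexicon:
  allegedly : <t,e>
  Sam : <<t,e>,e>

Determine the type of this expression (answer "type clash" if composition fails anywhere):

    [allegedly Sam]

[allegedly Sam]: <<t,e>,e> applied to <t,e> yields e.

e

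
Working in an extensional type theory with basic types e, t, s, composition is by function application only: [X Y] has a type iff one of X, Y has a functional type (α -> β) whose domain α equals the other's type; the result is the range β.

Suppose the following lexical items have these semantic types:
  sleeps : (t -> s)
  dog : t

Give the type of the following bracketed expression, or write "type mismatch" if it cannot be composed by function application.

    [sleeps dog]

[sleeps dog] — sleeps of type (t -> s) combines with dog of type t: type s.

s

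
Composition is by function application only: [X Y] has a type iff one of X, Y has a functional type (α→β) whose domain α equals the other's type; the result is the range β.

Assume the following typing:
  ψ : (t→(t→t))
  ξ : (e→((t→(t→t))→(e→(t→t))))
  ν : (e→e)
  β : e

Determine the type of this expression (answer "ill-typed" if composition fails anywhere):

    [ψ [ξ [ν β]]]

[ν β]: (e→e) applied to e yields e.
[ξ [ν β]]: (e→((t→(t→t))→(e→(t→t)))) applied to e yields ((t→(t→t))→(e→(t→t))).
[ψ [ξ [ν β]]]: ((t→(t→t))→(e→(t→t))) applied to (t→(t→t)) yields (e→(t→t)).

(e→(t→t))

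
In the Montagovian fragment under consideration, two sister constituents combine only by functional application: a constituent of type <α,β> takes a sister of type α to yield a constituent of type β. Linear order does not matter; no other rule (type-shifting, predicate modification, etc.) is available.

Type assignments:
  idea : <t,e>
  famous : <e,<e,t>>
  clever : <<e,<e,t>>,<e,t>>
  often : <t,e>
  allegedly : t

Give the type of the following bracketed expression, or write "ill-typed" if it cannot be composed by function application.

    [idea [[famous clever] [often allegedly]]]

[famous clever]: clever is <<e,<e,t>>,<e,t>>, famous is <e,<e,t>>; result <e,t>.
[often allegedly]: often is <t,e>, allegedly is t; result e.
[[famous clever] [often allegedly]]: [famous clever] is <e,t>, [often allegedly] is e; result t.
[idea [[famous clever] [often allegedly]]]: idea is <t,e>, [[famous clever] [often allegedly]] is t; result e.

e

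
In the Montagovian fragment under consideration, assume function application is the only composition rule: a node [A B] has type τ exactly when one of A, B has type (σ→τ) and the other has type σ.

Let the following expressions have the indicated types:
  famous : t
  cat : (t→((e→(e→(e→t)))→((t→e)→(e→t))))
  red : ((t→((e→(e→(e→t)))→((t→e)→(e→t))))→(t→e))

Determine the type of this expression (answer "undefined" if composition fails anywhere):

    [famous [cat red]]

e

At [cat red], red : ((t→((e→(e→(e→t)))→((t→e)→(e→t))))→(t→e)) takes cat : (t→((e→(e→(e→t)))→((t→e)→(e→t)))), giving (t→e).
At [famous [cat red]], [cat red] : (t→e) takes famous : t, giving e.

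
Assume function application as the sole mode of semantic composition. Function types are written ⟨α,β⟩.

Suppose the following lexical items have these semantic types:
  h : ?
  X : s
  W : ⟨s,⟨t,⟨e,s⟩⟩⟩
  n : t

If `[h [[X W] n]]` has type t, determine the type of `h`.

[h [[X W] n]] is required to be t. [[X W] n] : ⟨e,s⟩ cannot yield t as functor, so h : ⟨⟨e,s⟩,t⟩.

⟨⟨e,s⟩,t⟩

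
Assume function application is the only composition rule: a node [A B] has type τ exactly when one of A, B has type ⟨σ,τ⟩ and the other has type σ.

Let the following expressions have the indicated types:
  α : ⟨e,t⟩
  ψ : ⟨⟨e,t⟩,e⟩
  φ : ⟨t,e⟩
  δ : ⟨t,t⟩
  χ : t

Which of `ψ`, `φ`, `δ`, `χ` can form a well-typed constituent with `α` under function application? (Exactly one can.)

ψ

ψ — combines: ψ : ⟨⟨e,t⟩,e⟩ takes α : ⟨e,t⟩ as argument, giving e.
φ : ⟨t,e⟩ — does not combine with α.
δ : ⟨t,t⟩ — does not combine with α.
χ : t — does not combine with α.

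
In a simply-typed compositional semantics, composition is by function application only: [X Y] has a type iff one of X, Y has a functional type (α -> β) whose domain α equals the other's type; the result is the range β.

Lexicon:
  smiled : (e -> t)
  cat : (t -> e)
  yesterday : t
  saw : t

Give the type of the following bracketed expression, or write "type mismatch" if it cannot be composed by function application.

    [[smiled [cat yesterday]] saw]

type mismatch

At [cat yesterday], cat : (t -> e) takes yesterday : t, giving e.
At [smiled [cat yesterday]], smiled : (e -> t) takes [cat yesterday] : e, giving t.
At [[smiled [cat yesterday]] saw]: neither t nor t can take the other as argument; the node is ill-typed.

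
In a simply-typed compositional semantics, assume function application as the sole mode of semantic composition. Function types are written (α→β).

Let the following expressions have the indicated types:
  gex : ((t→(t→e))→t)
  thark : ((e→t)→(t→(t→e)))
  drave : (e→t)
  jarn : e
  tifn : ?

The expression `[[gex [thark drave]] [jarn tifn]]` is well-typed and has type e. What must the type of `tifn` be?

(e→(t→e))

For [[gex [thark drave]] [jarn tifn]] to have type e with [gex [thark drave]] of type t, [jarn tifn] must be the function: [jarn tifn] : (t→e).
For [jarn tifn] to have type (t→e) with jarn of type e, tifn must be the function: tifn : (e→(t→e)).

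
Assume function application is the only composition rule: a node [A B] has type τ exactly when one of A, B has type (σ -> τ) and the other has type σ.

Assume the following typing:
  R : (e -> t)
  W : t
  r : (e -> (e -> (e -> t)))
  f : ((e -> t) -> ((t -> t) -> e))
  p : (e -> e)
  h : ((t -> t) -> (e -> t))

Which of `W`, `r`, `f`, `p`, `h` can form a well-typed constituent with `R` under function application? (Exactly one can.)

W : t — does not combine with R.
r : (e -> (e -> (e -> t))) — does not combine with R.
f — combines: f : ((e -> t) -> ((t -> t) -> e)) takes R : (e -> t) as argument, giving ((t -> t) -> e).
p : (e -> e) — does not combine with R.
h : ((t -> t) -> (e -> t)) — does not combine with R.

f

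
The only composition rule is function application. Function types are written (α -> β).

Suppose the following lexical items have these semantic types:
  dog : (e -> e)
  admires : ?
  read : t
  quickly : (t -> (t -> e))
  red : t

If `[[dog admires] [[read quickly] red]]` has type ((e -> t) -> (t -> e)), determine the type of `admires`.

((e -> e) -> (e -> ((e -> t) -> (t -> e))))

[[dog admires] [[read quickly] red]] must have type ((e -> t) -> (t -> e)). The sister [[read quickly] red] has type e; that is not a function onto ((e -> t) -> (t -> e)), so [dog admires] must be the functor, of type (e -> ((e -> t) -> (t -> e))).
[dog admires] must have type (e -> ((e -> t) -> (t -> e))). The sister dog has type (e -> e); that is not a function onto (e -> ((e -> t) -> (t -> e))), so admires must be the functor, of type ((e -> e) -> (e -> ((e -> t) -> (t -> e)))).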